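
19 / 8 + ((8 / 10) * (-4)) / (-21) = 2123 / 840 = 2.53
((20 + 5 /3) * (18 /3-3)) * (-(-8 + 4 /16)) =2015 /4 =503.75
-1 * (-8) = 8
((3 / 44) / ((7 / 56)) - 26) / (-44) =70 / 121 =0.58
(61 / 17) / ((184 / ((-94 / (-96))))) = 2867 / 150144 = 0.02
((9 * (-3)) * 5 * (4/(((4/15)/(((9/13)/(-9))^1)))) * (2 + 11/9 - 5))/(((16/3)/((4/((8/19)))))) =-12825/26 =-493.27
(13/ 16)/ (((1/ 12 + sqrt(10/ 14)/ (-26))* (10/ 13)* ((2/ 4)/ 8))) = 79092* sqrt(35)/ 5015 + 1199562/ 5015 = 332.50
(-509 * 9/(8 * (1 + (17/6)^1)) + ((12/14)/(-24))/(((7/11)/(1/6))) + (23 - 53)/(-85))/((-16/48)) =68529527/153272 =447.11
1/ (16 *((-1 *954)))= -1/ 15264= -0.00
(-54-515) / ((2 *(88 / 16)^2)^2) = -2276 / 14641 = -0.16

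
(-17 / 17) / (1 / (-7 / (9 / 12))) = 28 / 3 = 9.33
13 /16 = 0.81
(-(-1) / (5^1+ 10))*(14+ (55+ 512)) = 581 / 15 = 38.73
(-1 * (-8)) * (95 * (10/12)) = 1900/3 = 633.33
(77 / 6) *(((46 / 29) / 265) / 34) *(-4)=-3542 / 391935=-0.01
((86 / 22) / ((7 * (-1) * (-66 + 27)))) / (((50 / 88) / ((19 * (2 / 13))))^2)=10928192 / 28835625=0.38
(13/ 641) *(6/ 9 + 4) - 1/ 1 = -1741/ 1923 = -0.91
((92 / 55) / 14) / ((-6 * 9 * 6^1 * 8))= -23 / 498960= -0.00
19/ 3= 6.33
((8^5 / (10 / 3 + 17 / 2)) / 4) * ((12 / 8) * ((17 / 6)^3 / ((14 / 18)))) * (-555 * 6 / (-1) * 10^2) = 5025881088000 / 497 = 10112436796.78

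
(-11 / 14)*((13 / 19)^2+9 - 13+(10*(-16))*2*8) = 1454255 / 722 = 2014.20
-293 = -293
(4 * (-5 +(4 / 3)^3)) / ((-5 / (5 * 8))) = 2272 / 27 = 84.15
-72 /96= -3 /4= -0.75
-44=-44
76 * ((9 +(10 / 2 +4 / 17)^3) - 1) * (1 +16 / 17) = 1866636684 / 83521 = 22349.31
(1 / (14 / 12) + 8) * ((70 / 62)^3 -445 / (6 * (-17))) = 17630245 / 343077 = 51.39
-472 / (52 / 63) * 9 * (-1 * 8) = 535248 / 13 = 41172.92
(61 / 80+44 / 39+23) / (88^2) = 77659 / 24161280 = 0.00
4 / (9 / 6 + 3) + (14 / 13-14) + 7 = -589 / 117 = -5.03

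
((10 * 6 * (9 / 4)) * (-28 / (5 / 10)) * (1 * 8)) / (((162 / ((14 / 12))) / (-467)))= 1830640 / 9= 203404.44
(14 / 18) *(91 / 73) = 637 / 657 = 0.97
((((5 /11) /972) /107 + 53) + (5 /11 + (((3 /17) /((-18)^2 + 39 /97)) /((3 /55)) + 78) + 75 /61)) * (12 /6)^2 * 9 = 150111606274787 /31423921677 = 4776.99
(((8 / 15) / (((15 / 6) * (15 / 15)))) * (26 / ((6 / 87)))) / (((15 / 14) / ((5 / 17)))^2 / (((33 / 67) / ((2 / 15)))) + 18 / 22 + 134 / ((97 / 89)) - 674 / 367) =231482355104 / 361276289805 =0.64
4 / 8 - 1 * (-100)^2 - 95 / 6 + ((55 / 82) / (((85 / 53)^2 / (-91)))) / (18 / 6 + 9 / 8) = -1781097746 / 177735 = -10021.09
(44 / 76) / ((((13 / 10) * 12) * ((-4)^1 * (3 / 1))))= -55 / 17784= -0.00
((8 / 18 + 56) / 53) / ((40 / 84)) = 1778 / 795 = 2.24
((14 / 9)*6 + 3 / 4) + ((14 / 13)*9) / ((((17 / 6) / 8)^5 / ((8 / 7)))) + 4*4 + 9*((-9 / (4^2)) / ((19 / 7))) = 33870580469771 / 16833824592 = 2012.05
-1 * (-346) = 346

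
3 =3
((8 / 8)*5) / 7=5 / 7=0.71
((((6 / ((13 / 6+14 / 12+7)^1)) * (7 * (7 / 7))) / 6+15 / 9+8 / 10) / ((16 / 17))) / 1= 12427 / 3720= 3.34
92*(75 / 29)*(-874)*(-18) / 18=6030600 / 29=207951.72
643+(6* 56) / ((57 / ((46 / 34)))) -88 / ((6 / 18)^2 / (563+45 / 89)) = -12810970447 / 28747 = -445645.47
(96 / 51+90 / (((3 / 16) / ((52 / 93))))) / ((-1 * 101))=-142432 / 53227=-2.68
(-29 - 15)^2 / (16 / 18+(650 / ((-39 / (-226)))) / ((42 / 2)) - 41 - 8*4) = 121968 / 6757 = 18.05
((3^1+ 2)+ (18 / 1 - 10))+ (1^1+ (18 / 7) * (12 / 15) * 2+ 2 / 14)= 639 / 35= 18.26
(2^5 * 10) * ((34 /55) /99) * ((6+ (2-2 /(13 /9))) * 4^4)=47906816 /14157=3383.97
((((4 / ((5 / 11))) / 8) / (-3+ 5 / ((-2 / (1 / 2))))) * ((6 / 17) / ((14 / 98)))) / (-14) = 66 / 1445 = 0.05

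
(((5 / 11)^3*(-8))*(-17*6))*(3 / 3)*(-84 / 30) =-285600 / 1331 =-214.58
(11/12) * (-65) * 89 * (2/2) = -63635/12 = -5302.92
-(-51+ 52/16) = 191/4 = 47.75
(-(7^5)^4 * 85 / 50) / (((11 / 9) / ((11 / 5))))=-12208216743534636153 / 50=-244164334870692723.06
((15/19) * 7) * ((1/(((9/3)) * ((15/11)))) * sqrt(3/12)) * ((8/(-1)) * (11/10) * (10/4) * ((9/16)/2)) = -2541/608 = -4.18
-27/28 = -0.96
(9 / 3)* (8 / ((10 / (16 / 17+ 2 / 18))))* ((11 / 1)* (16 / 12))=28336 / 765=37.04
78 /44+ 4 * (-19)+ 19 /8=-6323 /88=-71.85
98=98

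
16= 16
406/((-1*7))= -58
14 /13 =1.08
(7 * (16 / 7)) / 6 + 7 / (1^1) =29 / 3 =9.67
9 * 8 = 72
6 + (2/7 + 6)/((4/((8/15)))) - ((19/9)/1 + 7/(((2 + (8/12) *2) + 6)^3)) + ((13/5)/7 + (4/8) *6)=1141633/141120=8.09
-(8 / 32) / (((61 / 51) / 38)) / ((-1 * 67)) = 969 / 8174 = 0.12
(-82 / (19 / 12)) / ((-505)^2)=-984 / 4845475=-0.00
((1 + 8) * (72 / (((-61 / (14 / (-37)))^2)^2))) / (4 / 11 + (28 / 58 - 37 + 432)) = 0.00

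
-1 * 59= -59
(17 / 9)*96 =544 / 3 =181.33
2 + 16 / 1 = 18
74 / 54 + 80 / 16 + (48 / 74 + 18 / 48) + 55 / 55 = 67085 / 7992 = 8.39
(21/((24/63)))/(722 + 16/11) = 4851/63664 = 0.08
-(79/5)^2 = -6241/25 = -249.64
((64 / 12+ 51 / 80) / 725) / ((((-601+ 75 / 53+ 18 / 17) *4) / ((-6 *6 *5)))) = 3873399 / 6255555200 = 0.00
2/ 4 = 1/ 2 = 0.50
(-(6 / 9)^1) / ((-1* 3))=2 / 9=0.22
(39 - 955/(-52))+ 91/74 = 112737/1924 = 58.60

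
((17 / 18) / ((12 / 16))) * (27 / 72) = 17 / 36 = 0.47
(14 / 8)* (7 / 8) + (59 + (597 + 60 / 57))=400419 / 608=658.58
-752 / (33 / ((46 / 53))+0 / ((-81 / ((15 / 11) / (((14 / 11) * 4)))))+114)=-34592 / 6993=-4.95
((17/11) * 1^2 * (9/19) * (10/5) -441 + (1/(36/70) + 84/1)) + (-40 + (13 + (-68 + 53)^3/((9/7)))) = -11307035/3762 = -3005.59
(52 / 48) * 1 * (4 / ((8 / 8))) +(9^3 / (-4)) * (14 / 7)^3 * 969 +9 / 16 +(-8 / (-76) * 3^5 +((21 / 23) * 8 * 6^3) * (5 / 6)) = -29606716633 / 20976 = -1411456.74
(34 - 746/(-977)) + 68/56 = 492105/13678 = 35.98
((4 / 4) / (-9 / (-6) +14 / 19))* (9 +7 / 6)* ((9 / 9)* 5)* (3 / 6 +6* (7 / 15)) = 12749 / 170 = 74.99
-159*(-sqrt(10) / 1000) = 159*sqrt(10) / 1000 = 0.50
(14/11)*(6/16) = 21/44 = 0.48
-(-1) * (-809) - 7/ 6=-4861/ 6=-810.17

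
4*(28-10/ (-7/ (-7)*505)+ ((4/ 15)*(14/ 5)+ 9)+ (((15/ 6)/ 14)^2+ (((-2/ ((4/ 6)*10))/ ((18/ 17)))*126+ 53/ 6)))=43.57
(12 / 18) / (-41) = -2 / 123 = -0.02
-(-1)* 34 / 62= 17 / 31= 0.55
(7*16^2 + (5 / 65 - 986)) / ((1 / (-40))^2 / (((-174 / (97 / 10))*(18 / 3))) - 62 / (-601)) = 105199770816000 / 13462666139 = 7814.19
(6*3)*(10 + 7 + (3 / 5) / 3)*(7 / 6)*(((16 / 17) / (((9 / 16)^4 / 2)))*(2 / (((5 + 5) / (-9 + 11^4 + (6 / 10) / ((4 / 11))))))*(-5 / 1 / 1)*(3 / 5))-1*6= -92373864272798 / 1549125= -59629703.40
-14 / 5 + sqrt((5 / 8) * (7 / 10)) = -14 / 5 + sqrt(7) / 4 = -2.14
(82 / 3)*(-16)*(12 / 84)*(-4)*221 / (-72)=-144976 / 189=-767.07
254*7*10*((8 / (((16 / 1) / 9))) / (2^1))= 40005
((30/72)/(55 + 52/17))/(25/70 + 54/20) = 425/181044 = 0.00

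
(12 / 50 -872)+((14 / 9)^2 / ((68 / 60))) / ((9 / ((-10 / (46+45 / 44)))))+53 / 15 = -185529959521 / 213675975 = -868.28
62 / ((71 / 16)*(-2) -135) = -496 / 1151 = -0.43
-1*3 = -3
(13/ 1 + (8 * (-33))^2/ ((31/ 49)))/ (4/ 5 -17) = -17077535/ 2511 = -6801.09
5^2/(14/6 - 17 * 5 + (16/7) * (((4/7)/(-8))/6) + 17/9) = -2205/7127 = -0.31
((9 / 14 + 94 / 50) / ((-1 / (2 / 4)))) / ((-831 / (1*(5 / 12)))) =883 / 1396080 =0.00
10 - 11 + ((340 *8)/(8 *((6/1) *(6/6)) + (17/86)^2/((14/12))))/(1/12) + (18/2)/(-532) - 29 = 28642743635/44099076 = 649.51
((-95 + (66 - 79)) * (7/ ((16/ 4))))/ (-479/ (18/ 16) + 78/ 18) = 1701/ 3793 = 0.45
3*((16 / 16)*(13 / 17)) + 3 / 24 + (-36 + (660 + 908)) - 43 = 202833 / 136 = 1491.42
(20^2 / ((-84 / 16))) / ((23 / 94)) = -150400 / 483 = -311.39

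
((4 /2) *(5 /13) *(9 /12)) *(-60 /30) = -1.15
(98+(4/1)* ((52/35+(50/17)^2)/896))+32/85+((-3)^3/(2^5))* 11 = 89.14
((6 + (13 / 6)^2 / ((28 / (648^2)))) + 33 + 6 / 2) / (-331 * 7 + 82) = -164366 / 5215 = -31.52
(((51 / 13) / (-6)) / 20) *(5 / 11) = -17 / 1144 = -0.01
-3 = -3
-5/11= -0.45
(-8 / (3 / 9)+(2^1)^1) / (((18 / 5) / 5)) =-275 / 9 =-30.56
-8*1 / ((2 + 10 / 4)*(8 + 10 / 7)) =-56 / 297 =-0.19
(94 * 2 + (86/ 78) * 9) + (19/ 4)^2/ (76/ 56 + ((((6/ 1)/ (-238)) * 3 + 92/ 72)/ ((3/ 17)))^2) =70405794041/ 354876028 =198.40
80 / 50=8 / 5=1.60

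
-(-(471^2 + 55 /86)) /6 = 36973.61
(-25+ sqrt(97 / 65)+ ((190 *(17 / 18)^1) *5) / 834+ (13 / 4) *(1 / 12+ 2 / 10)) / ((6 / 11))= -75971819 / 1801440+ 11 *sqrt(6305) / 390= -39.93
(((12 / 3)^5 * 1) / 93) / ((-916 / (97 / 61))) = -24832 / 1299117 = -0.02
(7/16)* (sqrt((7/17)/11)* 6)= 21* sqrt(1309)/1496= 0.51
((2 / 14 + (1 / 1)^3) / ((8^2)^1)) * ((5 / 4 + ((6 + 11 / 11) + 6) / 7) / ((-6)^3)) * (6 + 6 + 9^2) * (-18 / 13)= 2697 / 81536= 0.03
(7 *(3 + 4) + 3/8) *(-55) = -21725/8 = -2715.62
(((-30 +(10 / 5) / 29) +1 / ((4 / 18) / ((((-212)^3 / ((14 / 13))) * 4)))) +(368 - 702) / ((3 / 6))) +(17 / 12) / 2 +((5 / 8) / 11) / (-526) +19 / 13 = -58361488922540107 / 366462096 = -159256549.48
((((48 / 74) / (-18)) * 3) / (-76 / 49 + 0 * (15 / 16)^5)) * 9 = 441 / 703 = 0.63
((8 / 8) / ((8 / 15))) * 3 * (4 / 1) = 45 / 2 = 22.50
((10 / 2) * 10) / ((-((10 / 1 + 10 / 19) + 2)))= -475 / 119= -3.99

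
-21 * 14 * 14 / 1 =-4116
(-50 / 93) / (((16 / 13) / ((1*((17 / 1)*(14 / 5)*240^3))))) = -8910720000 / 31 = -287442580.65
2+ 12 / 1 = 14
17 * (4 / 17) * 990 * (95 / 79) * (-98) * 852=-397610065.82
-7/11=-0.64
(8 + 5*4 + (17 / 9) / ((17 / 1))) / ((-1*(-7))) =253 / 63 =4.02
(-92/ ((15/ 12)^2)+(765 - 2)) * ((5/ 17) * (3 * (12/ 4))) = 158427/ 85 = 1863.85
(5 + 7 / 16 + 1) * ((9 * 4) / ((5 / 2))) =927 / 10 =92.70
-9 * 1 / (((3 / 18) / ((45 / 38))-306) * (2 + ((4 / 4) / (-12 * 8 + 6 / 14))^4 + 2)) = 48675536239203 / 6616828223458987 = 0.01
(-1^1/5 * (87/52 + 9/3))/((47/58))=-7047/6110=-1.15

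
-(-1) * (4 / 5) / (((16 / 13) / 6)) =39 / 10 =3.90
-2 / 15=-0.13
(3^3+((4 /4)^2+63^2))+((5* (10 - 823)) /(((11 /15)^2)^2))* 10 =-1999386173 /14641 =-136560.77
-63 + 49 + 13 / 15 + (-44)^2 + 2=28873 / 15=1924.87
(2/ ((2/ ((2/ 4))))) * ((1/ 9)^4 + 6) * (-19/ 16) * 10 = -3739865/ 104976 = -35.63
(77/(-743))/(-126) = 0.00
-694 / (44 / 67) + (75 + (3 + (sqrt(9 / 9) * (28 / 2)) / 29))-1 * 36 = -647117 / 638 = -1014.29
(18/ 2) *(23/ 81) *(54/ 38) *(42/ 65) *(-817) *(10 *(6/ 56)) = -26703/ 13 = -2054.08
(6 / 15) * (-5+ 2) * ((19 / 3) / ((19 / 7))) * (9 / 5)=-126 / 25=-5.04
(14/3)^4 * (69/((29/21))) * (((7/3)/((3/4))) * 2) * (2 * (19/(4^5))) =51412613/9396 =5471.76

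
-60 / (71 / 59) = -3540 / 71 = -49.86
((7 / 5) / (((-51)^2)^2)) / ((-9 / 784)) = -5488 / 304434045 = -0.00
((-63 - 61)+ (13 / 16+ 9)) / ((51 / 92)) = -14007 / 68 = -205.99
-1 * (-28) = 28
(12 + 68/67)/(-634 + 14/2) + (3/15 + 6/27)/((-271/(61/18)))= -80033717/3073798530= -0.03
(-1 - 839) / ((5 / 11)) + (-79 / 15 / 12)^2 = -59868959 / 32400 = -1847.81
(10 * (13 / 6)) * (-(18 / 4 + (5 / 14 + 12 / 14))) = -123.81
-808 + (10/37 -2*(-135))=-537.73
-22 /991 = -0.02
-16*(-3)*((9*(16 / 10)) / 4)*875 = 151200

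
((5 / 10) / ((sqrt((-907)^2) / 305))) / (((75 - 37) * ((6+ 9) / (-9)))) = -183 / 68932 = -0.00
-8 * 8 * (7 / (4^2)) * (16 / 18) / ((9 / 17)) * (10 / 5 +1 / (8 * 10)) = -38318 / 405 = -94.61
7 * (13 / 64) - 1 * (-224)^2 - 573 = -3247845 / 64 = -50747.58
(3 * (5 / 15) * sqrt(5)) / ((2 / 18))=9 * sqrt(5)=20.12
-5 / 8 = -0.62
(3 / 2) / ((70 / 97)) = 291 / 140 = 2.08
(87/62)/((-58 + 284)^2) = 87/3166712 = 0.00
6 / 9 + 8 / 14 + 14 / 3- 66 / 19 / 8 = 8731 / 1596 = 5.47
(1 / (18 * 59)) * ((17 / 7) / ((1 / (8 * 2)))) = 136 / 3717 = 0.04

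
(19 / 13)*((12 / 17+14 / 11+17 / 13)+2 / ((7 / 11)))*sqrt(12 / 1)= 4157390*sqrt(3) / 221221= 32.55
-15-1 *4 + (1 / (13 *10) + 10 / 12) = -3541 / 195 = -18.16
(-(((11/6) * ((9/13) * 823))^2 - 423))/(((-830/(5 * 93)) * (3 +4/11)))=754283815659/4151992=181667.94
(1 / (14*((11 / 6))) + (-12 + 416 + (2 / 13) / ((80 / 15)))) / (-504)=-3235775 / 4036032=-0.80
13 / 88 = 0.15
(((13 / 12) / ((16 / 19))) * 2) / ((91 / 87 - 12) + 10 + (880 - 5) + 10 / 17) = 121771 / 41394688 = 0.00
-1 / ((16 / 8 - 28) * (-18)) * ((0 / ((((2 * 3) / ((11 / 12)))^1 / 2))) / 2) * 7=0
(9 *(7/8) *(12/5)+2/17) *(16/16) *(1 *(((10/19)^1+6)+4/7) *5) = 674.91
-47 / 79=-0.59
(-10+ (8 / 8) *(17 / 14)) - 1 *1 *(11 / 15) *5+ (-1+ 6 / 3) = -481 / 42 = -11.45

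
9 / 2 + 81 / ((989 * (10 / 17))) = 22941 / 4945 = 4.64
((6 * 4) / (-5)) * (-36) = 864 / 5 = 172.80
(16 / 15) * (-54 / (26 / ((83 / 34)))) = -5976 / 1105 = -5.41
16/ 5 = 3.20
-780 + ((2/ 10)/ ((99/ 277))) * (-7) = -388039/ 495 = -783.92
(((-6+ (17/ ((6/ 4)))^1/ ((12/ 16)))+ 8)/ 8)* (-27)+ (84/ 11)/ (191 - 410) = -185605/ 3212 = -57.78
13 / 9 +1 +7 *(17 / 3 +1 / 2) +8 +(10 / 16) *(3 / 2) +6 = 8719 / 144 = 60.55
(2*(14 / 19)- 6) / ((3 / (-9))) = 258 / 19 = 13.58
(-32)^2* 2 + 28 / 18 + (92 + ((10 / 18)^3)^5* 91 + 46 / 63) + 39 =3143771135650461206 / 1441237924662543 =2181.30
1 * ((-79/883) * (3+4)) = -553/883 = -0.63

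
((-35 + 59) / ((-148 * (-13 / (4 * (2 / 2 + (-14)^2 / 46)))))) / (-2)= -1452 / 11063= -0.13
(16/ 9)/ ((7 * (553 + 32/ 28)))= 16/ 34911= 0.00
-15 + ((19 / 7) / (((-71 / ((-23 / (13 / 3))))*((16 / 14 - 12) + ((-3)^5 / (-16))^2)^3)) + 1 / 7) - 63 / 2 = -36606764043433387504045 / 789668253958870160966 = -46.36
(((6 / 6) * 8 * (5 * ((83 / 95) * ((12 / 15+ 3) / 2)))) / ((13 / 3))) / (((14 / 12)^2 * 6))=5976 / 3185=1.88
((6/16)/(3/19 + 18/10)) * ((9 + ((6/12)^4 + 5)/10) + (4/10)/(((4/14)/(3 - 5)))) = 20387/15872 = 1.28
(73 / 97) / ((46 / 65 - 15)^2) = 308425 / 83714977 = 0.00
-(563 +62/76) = -21425/38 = -563.82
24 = 24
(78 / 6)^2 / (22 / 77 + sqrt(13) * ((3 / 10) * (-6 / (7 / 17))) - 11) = 739375 / 54564 - 100555 * sqrt(13) / 18188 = -6.38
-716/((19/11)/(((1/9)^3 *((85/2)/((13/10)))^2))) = -1422602500/2340819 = -607.74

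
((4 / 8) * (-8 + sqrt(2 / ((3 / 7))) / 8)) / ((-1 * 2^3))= 0.48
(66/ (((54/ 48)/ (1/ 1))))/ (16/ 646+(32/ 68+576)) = 0.10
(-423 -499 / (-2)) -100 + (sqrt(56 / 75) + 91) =-365 / 2 + 2* sqrt(42) / 15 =-181.64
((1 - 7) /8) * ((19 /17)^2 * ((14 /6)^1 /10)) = -2527 /11560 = -0.22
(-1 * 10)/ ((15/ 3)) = -2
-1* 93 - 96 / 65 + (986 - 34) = 55739 / 65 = 857.52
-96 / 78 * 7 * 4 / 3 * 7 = -3136 / 39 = -80.41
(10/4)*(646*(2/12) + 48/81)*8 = 58460/27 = 2165.19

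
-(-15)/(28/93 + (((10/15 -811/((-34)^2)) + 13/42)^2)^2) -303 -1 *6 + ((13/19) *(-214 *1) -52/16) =-409.77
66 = 66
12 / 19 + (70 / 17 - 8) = -1050 / 323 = -3.25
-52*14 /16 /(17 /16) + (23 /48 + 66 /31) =-1017287 /25296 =-40.22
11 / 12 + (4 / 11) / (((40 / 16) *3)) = 637 / 660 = 0.97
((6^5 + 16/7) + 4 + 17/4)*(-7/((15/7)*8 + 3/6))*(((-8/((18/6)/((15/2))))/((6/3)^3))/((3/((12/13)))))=586985/247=2376.46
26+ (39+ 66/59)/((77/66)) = 24940/413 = 60.39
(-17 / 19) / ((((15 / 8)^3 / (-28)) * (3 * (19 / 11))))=2680832 / 3655125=0.73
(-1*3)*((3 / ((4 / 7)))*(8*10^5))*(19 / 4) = -59850000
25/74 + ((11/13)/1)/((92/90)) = 12895/11063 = 1.17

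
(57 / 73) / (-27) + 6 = 3923 / 657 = 5.97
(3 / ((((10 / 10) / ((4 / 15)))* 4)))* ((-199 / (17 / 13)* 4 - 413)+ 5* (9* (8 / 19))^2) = -5829569 / 30685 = -189.98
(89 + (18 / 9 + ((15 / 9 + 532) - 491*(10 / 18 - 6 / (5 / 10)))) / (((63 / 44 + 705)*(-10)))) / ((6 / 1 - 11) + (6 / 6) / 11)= -1355956217 / 75531690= -17.95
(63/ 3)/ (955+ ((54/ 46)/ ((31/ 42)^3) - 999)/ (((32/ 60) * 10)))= 230224848/ 8422226747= 0.03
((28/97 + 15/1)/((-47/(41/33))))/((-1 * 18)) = 60803/2708046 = 0.02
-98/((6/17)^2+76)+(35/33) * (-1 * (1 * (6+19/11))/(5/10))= -6417313/363000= -17.68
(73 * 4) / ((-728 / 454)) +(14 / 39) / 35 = -248551 / 1365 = -182.09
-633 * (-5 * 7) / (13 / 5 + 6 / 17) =1883175 / 251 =7502.69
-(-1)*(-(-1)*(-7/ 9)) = -7/ 9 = -0.78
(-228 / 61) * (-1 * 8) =1824 / 61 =29.90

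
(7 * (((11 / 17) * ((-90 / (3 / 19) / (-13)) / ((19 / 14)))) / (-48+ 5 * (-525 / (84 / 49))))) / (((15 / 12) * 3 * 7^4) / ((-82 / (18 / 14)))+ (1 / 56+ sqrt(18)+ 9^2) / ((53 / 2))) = 216855726151680 * sqrt(2) / 394356697005590324473+ 264570298270481280 / 394356697005590324473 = 0.00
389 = 389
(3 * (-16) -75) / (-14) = 123 / 14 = 8.79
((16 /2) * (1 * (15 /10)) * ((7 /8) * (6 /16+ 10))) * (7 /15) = 4067 /80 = 50.84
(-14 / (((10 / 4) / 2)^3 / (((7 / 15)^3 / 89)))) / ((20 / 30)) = -153664 / 12515625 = -0.01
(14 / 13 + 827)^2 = 115885225 / 169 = 685711.39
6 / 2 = 3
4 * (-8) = -32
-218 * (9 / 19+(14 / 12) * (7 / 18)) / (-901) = 207427 / 924426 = 0.22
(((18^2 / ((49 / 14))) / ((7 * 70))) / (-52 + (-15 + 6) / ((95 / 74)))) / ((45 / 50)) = -3420 / 961429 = -0.00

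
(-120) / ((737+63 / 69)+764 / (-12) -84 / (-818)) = -677304 / 3806161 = -0.18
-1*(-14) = 14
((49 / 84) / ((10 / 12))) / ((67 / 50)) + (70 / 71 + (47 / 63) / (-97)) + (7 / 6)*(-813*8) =-220539742030 / 29070027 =-7586.50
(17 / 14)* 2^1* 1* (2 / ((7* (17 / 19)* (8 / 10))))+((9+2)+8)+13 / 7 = 2139 / 98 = 21.83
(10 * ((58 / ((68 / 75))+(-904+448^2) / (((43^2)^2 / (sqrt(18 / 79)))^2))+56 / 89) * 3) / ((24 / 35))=31587328232955391897175 / 11176444116646517816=2826.24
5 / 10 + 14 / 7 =2.50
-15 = -15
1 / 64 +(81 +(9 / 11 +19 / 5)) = 301431 / 3520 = 85.63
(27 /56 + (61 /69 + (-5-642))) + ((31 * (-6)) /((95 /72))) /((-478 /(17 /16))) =-56615331517 /87732120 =-645.32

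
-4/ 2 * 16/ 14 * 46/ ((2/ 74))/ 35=-27232/ 245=-111.15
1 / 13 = 0.08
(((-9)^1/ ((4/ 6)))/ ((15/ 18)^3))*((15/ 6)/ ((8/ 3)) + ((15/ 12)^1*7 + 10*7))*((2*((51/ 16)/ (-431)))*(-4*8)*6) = -11376774/ 2155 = -5279.25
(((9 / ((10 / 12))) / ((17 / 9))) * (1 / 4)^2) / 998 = 243 / 678640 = 0.00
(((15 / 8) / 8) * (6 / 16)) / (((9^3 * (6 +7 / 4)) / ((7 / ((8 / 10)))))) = 175 / 1285632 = 0.00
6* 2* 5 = 60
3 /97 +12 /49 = 1311 /4753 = 0.28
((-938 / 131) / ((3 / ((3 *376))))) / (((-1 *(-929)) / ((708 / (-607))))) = 249703104 / 73871293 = 3.38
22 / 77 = 2 / 7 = 0.29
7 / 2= 3.50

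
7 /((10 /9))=6.30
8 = 8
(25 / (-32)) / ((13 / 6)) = -75 / 208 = -0.36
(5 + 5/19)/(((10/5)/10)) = 500/19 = 26.32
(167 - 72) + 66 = 161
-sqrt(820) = -2 * sqrt(205) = -28.64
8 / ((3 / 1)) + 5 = 23 / 3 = 7.67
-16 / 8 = -2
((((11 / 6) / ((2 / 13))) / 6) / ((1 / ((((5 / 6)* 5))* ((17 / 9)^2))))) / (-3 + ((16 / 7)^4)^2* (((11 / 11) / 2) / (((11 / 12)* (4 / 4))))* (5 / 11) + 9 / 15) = 3603409205270875 / 22250524120353216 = 0.16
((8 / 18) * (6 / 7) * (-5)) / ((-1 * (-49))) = -40 / 1029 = -0.04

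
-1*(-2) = 2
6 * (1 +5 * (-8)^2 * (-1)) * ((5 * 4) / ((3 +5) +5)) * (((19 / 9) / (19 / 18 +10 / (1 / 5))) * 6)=-8727840 / 11947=-730.55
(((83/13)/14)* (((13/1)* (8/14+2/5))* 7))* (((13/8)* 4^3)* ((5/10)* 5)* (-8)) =-586976/7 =-83853.71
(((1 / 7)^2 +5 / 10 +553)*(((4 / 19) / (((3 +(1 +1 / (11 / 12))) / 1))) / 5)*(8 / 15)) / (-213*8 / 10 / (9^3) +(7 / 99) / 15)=-11192742 / 1049923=-10.66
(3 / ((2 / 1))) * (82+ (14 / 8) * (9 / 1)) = 1173 / 8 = 146.62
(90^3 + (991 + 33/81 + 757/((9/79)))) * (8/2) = 79556708/27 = 2946544.74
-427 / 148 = -2.89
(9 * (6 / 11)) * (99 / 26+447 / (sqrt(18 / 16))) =243 / 13+16092 * sqrt(2) / 11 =2087.56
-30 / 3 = -10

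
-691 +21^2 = -250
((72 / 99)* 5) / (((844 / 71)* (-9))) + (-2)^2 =82846 / 20889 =3.97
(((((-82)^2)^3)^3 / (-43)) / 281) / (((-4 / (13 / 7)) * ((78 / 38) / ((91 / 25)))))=1734947369712376265835758064218079232 / 906225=1914477496992883959100398000000.00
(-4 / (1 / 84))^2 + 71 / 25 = 2822471 / 25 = 112898.84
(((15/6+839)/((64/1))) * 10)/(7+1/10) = 42075/2272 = 18.52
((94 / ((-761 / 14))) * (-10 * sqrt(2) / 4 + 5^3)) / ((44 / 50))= -2056250 / 8371 + 41125 * sqrt(2) / 8371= -238.69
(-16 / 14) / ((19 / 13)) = -104 / 133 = -0.78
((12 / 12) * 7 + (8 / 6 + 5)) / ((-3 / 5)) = -200 / 9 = -22.22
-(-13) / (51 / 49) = 637 / 51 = 12.49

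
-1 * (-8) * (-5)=-40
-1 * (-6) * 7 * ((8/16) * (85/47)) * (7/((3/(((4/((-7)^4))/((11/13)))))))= 4420/25333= 0.17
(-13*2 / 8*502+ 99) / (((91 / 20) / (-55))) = 1685750 / 91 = 18524.73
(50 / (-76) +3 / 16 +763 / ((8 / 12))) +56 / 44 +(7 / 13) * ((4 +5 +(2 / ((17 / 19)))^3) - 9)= 245895752055 / 213577936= 1151.32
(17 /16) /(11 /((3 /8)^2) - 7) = 0.01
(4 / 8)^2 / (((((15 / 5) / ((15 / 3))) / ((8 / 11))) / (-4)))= -40 / 33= -1.21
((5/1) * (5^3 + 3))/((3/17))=10880/3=3626.67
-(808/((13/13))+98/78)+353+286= -6640/39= -170.26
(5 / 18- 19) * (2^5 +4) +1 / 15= -10109 / 15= -673.93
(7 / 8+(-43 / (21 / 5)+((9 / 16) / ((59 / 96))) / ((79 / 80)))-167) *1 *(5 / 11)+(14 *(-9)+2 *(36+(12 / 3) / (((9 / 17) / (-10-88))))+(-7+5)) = -41774731567 / 25840584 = -1616.63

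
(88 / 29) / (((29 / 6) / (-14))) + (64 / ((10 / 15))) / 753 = -1828480 / 211091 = -8.66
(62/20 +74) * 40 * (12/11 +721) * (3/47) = 1563588/11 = 142144.36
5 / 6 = 0.83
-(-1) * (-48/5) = -48/5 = -9.60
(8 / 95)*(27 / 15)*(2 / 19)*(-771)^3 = -65997217584 / 9025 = -7312711.09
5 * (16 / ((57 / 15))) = 400 / 19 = 21.05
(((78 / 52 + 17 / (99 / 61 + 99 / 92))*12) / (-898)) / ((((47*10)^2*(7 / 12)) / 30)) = -27794 / 1145576355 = -0.00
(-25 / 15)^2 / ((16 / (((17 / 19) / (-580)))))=-85 / 317376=-0.00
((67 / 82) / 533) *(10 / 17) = 335 / 371501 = 0.00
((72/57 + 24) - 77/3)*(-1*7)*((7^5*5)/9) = 13529635/513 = 26373.56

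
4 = 4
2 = 2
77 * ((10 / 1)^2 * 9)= 69300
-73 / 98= -0.74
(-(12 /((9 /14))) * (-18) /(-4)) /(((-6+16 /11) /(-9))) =-4158 /25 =-166.32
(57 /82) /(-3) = -19 /82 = -0.23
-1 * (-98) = 98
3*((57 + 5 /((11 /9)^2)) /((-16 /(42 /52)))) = -230013 /25168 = -9.14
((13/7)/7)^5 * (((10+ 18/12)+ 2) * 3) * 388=5834498202/282475249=20.65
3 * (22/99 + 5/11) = 67/33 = 2.03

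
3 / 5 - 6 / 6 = -2 / 5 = -0.40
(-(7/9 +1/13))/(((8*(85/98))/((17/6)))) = -245/702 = -0.35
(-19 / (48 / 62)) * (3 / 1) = -589 / 8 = -73.62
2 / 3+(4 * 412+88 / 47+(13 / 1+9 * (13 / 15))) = 1178294 / 705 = 1671.34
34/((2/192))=3264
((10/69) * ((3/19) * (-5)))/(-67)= 50/29279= 0.00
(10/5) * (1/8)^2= 1/32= 0.03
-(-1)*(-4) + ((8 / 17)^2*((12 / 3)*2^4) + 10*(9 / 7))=46590 / 2023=23.03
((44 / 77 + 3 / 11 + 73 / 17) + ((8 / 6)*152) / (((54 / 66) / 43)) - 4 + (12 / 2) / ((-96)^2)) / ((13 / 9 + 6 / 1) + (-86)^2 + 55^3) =192761707013 / 3144627999744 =0.06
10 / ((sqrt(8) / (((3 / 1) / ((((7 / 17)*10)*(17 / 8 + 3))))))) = 102*sqrt(2) / 287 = 0.50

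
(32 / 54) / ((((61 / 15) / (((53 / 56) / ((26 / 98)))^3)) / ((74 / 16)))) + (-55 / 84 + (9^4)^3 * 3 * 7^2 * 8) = 717889897398147177858181 / 2161426176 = 332137134901685.94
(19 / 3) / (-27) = -19 / 81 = -0.23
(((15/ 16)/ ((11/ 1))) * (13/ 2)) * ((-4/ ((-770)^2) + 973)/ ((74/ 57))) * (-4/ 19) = -4218520527/ 48262060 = -87.41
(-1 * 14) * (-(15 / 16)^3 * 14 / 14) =23625 / 2048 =11.54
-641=-641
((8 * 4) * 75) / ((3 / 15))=12000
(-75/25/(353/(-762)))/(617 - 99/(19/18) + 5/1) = 21717/1771354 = 0.01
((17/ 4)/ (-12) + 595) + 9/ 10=595.55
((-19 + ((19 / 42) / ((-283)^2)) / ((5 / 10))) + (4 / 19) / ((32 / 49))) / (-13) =1.44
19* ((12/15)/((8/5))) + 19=57/2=28.50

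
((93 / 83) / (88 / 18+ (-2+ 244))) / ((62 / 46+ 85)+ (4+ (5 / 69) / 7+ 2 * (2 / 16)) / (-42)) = 33958764 / 645341338301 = 0.00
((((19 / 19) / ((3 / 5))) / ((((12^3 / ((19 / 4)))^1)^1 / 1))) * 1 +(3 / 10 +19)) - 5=1483099 / 103680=14.30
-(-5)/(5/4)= 4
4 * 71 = 284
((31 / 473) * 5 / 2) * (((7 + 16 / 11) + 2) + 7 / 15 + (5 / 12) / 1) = 231973 / 124872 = 1.86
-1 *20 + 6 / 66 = -219 / 11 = -19.91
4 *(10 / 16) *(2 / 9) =5 / 9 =0.56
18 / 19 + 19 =379 / 19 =19.95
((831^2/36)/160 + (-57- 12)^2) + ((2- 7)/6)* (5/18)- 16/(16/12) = 84130403/17280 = 4868.66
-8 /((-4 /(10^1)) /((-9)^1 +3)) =-120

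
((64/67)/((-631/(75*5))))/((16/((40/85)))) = -12000/718709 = -0.02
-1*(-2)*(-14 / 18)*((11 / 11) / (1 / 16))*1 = -224 / 9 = -24.89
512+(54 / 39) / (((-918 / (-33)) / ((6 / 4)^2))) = 452707 / 884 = 512.11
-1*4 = -4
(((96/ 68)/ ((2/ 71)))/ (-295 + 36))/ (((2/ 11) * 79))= -4686/ 347837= -0.01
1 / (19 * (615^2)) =1 / 7186275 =0.00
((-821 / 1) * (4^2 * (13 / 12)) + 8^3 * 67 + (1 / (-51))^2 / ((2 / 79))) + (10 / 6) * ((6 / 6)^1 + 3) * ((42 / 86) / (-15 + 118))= 462483813091 / 23039658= 20073.38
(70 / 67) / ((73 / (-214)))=-14980 / 4891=-3.06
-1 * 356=-356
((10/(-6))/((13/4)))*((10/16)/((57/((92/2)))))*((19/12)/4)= -575/5616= -0.10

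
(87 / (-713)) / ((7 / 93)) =-261 / 161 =-1.62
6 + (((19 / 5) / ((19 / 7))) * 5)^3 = 349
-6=-6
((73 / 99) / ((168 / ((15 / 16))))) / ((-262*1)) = -365 / 23240448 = -0.00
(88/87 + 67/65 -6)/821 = -22381/4642755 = -0.00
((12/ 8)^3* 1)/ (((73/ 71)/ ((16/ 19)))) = 3834/ 1387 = 2.76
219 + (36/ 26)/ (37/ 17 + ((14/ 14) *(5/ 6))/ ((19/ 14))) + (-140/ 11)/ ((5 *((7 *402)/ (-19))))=8530407403/ 38860536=219.51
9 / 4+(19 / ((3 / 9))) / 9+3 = 139 / 12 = 11.58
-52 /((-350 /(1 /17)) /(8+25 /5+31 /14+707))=131443 /20825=6.31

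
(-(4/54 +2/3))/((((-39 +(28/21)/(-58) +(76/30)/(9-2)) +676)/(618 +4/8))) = -12555550/17466273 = -0.72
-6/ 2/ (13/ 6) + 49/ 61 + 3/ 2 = 1457/ 1586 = 0.92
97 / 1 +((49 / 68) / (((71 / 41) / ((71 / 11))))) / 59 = 4282813 / 44132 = 97.05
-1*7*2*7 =-98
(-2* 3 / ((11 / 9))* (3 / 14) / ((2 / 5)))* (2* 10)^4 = -32400000 / 77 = -420779.22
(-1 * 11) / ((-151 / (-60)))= -660 / 151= -4.37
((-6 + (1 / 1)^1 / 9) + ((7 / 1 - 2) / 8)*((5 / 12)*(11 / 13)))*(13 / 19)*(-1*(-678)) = -126221 / 48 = -2629.60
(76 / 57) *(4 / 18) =8 / 27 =0.30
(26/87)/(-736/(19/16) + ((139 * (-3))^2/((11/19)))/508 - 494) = -2760472/4826701449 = -0.00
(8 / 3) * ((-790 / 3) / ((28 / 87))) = -45820 / 21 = -2181.90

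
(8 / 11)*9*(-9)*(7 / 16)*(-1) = 567 / 22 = 25.77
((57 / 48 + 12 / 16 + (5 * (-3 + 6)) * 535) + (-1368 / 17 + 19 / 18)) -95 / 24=19445845 / 2448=7943.56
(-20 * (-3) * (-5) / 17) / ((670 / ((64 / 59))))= -1920 / 67201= -0.03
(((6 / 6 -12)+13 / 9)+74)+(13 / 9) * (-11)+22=635 / 9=70.56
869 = 869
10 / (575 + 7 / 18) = 180 / 10357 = 0.02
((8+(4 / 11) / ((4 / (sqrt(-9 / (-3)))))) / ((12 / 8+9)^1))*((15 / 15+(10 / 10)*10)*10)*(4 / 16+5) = 5*sqrt(3)+440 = 448.66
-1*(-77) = 77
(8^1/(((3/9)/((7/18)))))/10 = 0.93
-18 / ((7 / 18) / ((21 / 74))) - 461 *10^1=-4623.14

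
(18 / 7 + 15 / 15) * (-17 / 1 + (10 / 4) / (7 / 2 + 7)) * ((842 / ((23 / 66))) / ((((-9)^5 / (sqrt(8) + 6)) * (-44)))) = -0.49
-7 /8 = -0.88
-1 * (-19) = 19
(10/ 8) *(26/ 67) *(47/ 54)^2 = 143585/ 390744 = 0.37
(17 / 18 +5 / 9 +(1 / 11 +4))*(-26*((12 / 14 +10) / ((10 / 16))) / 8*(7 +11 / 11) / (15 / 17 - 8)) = 16527264 / 46585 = 354.78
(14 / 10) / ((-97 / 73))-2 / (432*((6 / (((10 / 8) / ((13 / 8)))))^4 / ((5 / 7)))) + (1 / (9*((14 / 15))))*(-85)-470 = -816305829439237 / 1696492554120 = -481.17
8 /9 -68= -604 /9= -67.11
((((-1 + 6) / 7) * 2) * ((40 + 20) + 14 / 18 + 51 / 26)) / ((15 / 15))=73405 / 819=89.63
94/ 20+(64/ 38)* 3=1853/ 190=9.75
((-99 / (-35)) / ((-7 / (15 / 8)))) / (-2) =297 / 784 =0.38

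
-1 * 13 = -13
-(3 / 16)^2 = -9 / 256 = -0.04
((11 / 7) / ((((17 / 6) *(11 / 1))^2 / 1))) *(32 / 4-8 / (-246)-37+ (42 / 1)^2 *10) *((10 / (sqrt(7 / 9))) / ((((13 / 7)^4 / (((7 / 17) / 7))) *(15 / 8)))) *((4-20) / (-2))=9590214144 *sqrt(7) / 3722612179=6.82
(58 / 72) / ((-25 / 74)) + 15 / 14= -2068 / 1575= -1.31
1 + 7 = 8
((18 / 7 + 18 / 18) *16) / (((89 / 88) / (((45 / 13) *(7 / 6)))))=228.18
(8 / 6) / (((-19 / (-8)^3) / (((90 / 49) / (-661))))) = -61440 / 615391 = -0.10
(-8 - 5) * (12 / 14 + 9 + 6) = -206.14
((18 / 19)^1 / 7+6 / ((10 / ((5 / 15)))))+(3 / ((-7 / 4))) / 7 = 0.09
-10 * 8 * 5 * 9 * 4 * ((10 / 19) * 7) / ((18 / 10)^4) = -70000000 / 13851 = -5053.79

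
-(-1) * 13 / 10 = 13 / 10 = 1.30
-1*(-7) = 7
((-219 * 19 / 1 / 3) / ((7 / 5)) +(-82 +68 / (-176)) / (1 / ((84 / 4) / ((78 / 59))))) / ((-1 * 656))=18413515 / 5253248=3.51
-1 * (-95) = 95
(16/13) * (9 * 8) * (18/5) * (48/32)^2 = 46656/65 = 717.78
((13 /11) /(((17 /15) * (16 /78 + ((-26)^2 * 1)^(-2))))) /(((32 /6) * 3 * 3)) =5569395 /52587953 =0.11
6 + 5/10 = 13/2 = 6.50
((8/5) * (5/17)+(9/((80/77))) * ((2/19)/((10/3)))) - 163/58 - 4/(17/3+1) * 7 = -23478213/3746800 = -6.27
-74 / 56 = -37 / 28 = -1.32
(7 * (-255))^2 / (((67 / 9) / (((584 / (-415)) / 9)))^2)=43467246144 / 30924721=1405.58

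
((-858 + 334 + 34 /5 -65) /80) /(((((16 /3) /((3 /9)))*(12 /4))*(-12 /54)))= 8733 /12800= 0.68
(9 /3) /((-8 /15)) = -45 /8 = -5.62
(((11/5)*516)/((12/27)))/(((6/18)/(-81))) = -3103353/5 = -620670.60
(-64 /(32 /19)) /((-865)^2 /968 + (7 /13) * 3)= -478192 /9747253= -0.05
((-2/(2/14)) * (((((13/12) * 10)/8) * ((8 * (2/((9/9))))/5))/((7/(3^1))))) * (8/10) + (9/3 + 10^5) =499911/5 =99982.20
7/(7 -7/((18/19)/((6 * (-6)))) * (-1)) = -1/37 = -0.03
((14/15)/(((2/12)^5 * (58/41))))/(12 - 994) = -371952/71195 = -5.22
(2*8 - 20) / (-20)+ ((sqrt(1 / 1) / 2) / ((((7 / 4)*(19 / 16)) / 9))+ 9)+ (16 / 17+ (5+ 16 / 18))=1851299 / 101745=18.20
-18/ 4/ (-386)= 9/ 772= 0.01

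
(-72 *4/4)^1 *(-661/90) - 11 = 2589/5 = 517.80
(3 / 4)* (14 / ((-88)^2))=21 / 15488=0.00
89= 89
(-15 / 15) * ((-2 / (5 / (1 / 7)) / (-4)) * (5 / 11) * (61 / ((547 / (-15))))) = 915 / 84238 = 0.01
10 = 10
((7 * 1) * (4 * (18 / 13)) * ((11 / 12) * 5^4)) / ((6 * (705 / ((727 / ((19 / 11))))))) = 2210.10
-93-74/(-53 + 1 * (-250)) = -28105/303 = -92.76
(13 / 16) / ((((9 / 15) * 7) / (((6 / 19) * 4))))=65 / 266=0.24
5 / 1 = 5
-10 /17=-0.59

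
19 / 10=1.90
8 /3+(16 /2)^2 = 200 /3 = 66.67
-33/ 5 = -6.60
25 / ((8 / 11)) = 275 / 8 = 34.38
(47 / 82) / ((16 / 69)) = 3243 / 1312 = 2.47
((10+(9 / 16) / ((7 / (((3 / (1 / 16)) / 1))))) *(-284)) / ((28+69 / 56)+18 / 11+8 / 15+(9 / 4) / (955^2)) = -6632858680800 / 52925362123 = -125.32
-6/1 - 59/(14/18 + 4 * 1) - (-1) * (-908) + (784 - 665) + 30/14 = -242367/301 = -805.21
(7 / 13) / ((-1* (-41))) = 7 / 533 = 0.01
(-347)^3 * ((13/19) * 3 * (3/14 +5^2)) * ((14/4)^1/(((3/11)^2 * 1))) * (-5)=116001033011435/228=508776460576.47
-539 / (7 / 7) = -539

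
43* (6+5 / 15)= 817 / 3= 272.33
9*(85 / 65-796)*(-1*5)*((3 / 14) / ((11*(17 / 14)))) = 1394685 / 2431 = 573.71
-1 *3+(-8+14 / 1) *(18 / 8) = 21 / 2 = 10.50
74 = 74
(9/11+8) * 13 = 1261/11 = 114.64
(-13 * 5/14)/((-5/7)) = 13/2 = 6.50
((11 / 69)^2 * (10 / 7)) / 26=605 / 433251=0.00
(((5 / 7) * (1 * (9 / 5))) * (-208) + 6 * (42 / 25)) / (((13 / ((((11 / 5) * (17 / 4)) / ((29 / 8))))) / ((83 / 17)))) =-82235736 / 329875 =-249.29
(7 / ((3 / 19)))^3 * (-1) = -2352637 / 27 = -87134.70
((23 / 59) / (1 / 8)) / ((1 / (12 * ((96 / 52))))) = 52992 / 767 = 69.09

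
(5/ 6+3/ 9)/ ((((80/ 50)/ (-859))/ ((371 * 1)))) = -11154115/ 48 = -232377.40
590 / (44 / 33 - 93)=-354 / 55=-6.44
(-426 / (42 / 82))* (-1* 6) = 34932 / 7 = 4990.29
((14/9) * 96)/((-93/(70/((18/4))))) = -62720/2511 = -24.98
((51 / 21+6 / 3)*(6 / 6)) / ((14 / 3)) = 0.95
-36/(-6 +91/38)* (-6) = -8208/137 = -59.91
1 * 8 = 8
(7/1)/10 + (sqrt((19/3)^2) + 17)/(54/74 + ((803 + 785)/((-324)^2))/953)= 32.67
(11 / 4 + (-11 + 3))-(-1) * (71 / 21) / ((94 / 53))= -13201 / 3948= -3.34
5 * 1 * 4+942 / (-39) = -54 / 13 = -4.15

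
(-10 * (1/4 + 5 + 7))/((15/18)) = -147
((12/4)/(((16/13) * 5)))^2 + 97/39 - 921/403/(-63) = 2.76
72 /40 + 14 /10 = 16 /5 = 3.20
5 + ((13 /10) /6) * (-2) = 137 /30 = 4.57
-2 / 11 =-0.18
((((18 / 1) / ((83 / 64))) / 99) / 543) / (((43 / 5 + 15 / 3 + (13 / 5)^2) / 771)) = 822400 / 84113777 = 0.01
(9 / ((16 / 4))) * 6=27 / 2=13.50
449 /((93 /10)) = 4490 /93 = 48.28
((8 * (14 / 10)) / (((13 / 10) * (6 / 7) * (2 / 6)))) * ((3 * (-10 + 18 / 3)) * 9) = -42336 / 13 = -3256.62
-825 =-825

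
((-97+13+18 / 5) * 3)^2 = 1454436 / 25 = 58177.44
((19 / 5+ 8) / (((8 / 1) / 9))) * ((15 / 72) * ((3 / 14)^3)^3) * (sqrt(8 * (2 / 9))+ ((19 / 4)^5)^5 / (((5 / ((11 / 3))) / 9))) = 1437528421478.75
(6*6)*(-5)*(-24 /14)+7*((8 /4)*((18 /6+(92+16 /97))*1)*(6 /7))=984924 /679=1450.55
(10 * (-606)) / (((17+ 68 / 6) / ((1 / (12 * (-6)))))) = 101 / 34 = 2.97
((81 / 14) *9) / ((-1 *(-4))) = 729 / 56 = 13.02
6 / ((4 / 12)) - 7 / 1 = 11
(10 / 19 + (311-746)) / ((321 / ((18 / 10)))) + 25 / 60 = -49271 / 24396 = -2.02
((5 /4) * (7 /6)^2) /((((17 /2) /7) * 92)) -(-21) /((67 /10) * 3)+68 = 521039513 /7544736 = 69.06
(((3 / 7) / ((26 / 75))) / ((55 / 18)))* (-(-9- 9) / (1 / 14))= 14580 / 143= 101.96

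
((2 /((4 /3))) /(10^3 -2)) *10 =15 /998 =0.02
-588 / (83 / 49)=-28812 / 83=-347.13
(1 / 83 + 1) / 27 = 28 / 747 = 0.04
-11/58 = -0.19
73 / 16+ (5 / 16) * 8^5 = 163913 / 16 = 10244.56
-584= -584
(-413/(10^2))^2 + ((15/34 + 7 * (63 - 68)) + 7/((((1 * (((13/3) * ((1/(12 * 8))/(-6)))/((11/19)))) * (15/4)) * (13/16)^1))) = -106063726997/545870000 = -194.30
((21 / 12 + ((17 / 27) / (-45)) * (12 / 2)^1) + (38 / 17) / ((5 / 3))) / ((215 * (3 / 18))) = 82819 / 986850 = 0.08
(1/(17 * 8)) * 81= 81/136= 0.60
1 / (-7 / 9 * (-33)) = 3 / 77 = 0.04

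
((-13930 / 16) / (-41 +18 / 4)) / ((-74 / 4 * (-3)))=0.43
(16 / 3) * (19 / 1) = 304 / 3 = 101.33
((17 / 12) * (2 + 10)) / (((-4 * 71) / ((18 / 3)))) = -0.36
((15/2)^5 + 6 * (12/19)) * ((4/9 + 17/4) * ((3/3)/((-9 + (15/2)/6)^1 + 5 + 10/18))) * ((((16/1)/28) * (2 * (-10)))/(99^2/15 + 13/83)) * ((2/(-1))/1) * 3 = -15181172068725/2849771582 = -5327.15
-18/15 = -6/5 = -1.20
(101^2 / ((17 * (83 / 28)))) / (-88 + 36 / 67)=-4784269 / 2067115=-2.31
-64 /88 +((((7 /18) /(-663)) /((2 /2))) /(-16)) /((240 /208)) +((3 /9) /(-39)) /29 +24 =21263283589 /913667040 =23.27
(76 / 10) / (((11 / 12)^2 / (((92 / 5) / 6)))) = 83904 / 3025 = 27.74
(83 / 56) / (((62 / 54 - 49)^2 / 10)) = 302535 / 46739392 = 0.01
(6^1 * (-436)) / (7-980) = 2616 / 973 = 2.69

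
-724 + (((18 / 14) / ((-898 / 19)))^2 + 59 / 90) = -1286192500853 / 1778120820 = -723.34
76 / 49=1.55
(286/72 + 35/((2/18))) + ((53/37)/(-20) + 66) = 1281719/3330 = 384.90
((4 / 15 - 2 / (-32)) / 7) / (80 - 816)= -0.00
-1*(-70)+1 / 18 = 1261 / 18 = 70.06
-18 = -18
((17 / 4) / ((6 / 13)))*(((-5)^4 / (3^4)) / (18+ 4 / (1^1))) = 138125 / 42768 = 3.23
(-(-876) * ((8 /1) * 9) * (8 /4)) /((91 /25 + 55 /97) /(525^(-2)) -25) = 12235968 /112474625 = 0.11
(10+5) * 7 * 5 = 525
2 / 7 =0.29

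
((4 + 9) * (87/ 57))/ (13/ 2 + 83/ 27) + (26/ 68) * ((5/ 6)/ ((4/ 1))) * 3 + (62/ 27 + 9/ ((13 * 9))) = 4393386769/ 937821456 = 4.68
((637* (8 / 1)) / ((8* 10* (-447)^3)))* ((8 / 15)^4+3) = -99353527 / 45215527893750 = -0.00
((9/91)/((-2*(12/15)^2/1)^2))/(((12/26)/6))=5625/7168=0.78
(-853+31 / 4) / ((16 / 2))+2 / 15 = -105.52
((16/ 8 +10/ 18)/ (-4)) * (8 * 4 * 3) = -184/ 3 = -61.33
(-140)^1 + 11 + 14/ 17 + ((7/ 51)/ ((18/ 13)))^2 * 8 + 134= 1243469/ 210681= 5.90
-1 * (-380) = 380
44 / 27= 1.63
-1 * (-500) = 500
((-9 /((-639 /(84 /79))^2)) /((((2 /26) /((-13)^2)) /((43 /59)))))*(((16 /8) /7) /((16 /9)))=-11903346 /1856191979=-0.01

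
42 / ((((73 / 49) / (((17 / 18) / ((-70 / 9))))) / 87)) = -217413 / 730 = -297.83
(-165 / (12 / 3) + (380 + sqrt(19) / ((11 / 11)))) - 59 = 284.11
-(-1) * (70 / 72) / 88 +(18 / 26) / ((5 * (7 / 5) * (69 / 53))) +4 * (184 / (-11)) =-443072057 / 6630624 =-66.82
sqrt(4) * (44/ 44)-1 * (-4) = 6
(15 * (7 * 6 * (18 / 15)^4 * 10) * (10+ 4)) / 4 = 1143072 / 25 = 45722.88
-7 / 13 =-0.54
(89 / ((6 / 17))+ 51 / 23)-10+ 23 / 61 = 2060399 / 8418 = 244.76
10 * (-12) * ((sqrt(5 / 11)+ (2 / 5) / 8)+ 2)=-246-120 * sqrt(55) / 11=-326.90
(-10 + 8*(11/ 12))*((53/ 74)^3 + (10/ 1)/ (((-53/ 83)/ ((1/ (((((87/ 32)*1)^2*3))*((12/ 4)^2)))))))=-0.77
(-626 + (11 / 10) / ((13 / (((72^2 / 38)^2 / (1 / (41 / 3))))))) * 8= 3922523632 / 23465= 167164.87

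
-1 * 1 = -1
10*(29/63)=290/63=4.60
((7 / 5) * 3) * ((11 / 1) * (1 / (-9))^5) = -77 / 98415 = -0.00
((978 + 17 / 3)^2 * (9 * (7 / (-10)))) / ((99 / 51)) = -1036299719 / 330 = -3140302.18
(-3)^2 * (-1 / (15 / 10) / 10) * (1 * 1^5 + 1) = -6 / 5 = -1.20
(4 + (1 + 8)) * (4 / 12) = 4.33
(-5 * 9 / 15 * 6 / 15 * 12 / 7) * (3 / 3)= -72 / 35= -2.06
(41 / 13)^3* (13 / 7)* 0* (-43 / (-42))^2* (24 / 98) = 0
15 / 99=5 / 33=0.15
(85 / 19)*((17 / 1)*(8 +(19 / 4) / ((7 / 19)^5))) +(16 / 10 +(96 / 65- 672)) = 882752219353 / 16605316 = 53160.82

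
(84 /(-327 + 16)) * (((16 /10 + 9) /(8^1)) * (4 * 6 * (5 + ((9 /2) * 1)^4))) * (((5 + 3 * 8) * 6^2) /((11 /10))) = -11574984078 /3421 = -3383508.94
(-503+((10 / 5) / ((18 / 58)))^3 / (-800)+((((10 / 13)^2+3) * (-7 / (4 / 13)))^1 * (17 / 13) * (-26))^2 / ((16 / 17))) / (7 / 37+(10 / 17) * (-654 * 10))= -1016744314086987701 / 476971390209600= -2131.67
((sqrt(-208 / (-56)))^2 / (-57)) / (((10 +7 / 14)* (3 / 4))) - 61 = -1533565 / 25137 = -61.01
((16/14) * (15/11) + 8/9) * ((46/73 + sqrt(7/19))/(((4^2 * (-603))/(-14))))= 212 * sqrt(133)/1134243 + 9752/4357881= 0.00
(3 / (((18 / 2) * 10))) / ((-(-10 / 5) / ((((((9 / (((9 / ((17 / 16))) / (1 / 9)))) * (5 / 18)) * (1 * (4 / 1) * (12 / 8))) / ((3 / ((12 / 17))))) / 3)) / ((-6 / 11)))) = -0.00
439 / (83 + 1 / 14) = 6146 / 1163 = 5.28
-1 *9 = -9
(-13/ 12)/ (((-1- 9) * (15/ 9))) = 13/ 200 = 0.06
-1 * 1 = -1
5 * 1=5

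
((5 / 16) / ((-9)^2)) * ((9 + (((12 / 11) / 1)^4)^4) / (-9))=-332462126481769925 / 59550849903189520656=-0.01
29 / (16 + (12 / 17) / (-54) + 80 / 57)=84303 / 50554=1.67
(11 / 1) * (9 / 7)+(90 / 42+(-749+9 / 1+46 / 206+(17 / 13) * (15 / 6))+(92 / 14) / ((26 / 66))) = -13188569 / 18746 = -703.54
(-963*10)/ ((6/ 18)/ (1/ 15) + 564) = -9630/ 569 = -16.92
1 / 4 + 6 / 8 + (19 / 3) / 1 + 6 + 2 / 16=323 / 24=13.46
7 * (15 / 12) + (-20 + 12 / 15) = -209 / 20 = -10.45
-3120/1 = -3120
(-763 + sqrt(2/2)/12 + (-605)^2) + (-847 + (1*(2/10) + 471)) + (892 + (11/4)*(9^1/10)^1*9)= 43896067/120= 365800.56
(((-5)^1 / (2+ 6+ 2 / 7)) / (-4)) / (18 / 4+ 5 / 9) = 0.03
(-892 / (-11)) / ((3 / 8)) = 7136 / 33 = 216.24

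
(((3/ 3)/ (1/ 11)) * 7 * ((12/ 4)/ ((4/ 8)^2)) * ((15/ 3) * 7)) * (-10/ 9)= -35933.33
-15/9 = -5/3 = -1.67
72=72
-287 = -287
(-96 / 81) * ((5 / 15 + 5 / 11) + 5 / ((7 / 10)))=-58624 / 6237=-9.40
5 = 5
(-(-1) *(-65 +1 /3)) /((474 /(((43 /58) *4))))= -0.40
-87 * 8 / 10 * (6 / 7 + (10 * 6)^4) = -31570562088 / 35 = -902016059.66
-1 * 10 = -10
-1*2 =-2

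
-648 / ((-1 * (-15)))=-216 / 5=-43.20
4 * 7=28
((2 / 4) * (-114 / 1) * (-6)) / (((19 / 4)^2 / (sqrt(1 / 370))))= 144 * sqrt(370) / 3515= 0.79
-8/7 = -1.14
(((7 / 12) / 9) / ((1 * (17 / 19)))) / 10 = 133 / 18360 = 0.01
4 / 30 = 2 / 15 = 0.13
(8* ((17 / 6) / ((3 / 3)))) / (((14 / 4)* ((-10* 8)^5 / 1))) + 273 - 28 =2107391999983 / 8601600000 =245.00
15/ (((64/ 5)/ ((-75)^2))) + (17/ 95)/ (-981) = 39316639537/ 5964480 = 6591.80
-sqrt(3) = -1.73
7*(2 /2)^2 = 7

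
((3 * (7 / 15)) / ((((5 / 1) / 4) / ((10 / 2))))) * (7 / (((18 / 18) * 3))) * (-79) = -15484 / 15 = -1032.27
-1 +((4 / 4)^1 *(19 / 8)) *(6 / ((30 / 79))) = 1461 / 40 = 36.52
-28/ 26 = -14/ 13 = -1.08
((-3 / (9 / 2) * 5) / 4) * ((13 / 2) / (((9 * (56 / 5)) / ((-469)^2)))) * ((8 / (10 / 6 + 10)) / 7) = -291785 / 252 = -1157.88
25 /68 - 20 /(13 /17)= -22795 /884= -25.79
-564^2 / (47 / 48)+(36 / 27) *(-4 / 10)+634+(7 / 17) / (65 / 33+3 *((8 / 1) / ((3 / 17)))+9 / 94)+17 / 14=-495732367900711 / 1528956030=-324229.32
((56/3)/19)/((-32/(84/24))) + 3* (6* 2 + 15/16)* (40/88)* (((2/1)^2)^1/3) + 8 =157579/5016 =31.42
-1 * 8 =-8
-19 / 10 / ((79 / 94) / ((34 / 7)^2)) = -1032308 / 19355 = -53.34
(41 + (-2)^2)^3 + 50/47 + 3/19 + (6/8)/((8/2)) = 91126.41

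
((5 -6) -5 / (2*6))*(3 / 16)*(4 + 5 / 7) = -561 / 448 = -1.25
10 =10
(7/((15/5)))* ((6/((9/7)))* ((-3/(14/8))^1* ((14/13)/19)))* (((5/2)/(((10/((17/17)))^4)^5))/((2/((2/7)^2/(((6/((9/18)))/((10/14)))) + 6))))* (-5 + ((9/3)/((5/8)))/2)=6179/29925000000000000000000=0.00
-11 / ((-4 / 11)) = 30.25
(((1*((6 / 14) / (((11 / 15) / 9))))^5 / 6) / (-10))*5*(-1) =3632067084375 / 10827136628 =335.46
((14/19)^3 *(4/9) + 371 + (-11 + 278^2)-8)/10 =2396279446/308655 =7763.62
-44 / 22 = -2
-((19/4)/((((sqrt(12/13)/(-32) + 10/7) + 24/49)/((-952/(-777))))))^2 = -98081230363508374528/10649058719772098025 - 491489705350332416 * sqrt(39)/10649058719772098025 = -9.50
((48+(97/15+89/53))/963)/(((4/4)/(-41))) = -1830076/765585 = -2.39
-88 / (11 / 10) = -80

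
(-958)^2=917764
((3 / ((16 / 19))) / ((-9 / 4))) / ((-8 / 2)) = 19 / 48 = 0.40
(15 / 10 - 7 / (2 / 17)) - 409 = -467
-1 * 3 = -3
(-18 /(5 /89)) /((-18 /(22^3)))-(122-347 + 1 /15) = 569278 /3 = 189759.33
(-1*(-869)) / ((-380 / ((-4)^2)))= -3476 / 95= -36.59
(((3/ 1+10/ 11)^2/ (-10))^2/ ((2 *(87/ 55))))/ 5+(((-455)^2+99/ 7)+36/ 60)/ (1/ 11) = 369208572927487/ 162115800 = 2277437.32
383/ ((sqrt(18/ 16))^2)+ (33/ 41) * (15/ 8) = 1009447/ 2952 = 341.95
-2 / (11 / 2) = -4 / 11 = -0.36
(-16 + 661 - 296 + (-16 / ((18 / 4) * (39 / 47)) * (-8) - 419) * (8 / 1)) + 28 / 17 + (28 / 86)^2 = -30087091597 / 11032983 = -2727.01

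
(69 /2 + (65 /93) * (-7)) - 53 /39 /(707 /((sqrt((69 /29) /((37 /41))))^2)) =54300424007 /1834321398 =29.60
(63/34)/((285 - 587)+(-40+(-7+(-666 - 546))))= -0.00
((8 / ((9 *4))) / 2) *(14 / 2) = 7 / 9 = 0.78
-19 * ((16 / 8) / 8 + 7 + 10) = -1311 / 4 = -327.75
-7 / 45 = -0.16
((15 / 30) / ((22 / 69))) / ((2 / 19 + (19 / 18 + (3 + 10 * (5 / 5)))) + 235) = 11799 / 1874686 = 0.01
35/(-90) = -7/18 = -0.39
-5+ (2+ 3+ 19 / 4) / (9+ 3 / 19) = -913 / 232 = -3.94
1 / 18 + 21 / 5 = 383 / 90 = 4.26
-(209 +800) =-1009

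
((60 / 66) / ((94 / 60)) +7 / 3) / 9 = 0.32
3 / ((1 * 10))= 3 / 10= 0.30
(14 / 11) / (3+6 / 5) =10 / 33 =0.30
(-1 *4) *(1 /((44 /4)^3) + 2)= -10652 /1331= -8.00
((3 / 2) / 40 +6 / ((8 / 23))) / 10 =1383 / 800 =1.73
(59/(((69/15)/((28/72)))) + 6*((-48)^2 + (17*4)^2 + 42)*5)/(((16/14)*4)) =605986255/13248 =45741.72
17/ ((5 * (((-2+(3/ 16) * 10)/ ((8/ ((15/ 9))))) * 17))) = -192/ 25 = -7.68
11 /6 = 1.83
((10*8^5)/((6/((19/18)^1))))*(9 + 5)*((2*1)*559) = 24362024960/27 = 902297220.74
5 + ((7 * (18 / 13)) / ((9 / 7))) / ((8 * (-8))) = 2031 / 416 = 4.88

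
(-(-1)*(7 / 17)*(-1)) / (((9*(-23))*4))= 7 / 14076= 0.00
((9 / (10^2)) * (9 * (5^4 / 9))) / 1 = 225 / 4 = 56.25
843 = 843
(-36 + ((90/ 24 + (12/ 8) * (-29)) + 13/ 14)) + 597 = 14621/ 28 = 522.18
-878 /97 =-9.05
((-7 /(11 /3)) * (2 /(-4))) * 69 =1449 /22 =65.86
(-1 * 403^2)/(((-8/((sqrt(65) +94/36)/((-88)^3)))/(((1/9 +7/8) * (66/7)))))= -11531039 * sqrt(65)/41631744 - 541958833/749371392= -2.96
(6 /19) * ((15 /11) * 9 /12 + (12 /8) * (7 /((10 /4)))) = 3447 /2090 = 1.65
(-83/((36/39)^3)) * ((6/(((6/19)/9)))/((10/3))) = -3464669/640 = -5413.55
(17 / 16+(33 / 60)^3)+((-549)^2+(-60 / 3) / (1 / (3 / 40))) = 2411205831 / 8000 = 301400.73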